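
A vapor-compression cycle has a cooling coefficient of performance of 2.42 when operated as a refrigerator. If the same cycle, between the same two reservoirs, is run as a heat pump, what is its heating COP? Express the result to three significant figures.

The first law on one cycle gives Q_H = Q_C + W, so Q_H/W = Q_C/W + 1.
COP_HP = COP_R + 1 = 2.42 + 1 = 3.42.

3.42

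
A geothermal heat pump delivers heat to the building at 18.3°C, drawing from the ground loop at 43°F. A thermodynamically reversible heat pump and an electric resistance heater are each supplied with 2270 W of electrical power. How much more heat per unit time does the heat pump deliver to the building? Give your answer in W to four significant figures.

52010 W

In absolute terms T_C = 279.26 K and T_H = 291.45 K, so ΔT = 12.19 K.
COP_Carnot = T_H/ΔT = 291.45/12.19 = 23.91.
The heat pump delivers Q̇_H = COP × Ẇ = 54280 W; the resistance heater delivers Ẇ = 2270 W.
Extra = (COP − 1)·Ẇ = 52010 W.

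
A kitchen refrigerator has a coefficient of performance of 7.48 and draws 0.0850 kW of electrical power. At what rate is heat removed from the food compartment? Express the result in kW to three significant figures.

0.636 kW

Q̇_C = COP × Ẇ = 7.48 × 0.08500 = 0.6358 kW.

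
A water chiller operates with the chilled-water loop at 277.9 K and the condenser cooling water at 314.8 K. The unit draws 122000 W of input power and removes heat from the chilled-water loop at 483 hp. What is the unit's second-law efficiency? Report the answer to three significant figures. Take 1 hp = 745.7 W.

0.392

Converting, Q̇_C = 483.0 hp = 360200 W, so COP_actual = Q̇_C/Ẇ = 360200/122000 = 2.952.
The reservoir spacing is ΔT = 314.8 − 277.9 = 36.90 K.
COP_Carnot = T_C/ΔT = 277.90/36.90 = 7.531.
η_II = COP_actual/COP_Carnot = 2.952/7.531 = 0.3920.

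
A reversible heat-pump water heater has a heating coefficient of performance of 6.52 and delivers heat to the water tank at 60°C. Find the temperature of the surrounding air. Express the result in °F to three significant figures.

48.0 °F

COP_HP = T_H/(T_H − T_C) gives T_H − T_C = T_H/COP.
With T_H = 333.15 K, T_C = 333.15 × (1 − 1/6.52) = 282.05 K.
Converting, 282.05 K = 48.03°F.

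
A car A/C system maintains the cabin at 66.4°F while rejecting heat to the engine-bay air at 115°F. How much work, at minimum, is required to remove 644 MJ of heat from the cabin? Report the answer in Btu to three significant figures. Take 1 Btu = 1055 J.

56400 Btu

In absolute terms T_C = 292.26 K and T_H = 319.26 K, so ΔT = 27.00 K.
The reversible limit is COP_R = T_C/ΔT = 10.82, so W_min = Q_C/COP = Q_C·ΔT/T_C.
W_min = 644.0 × 27.00/292.26 = 59.49 MJ = 56390 Btu.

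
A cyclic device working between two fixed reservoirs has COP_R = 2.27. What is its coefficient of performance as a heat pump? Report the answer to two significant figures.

The first law on one cycle gives Q_H = Q_C + W, so Q_H/W = Q_C/W + 1.
COP_HP = COP_R + 1 = 2.27 + 1 = 3.27.

3.3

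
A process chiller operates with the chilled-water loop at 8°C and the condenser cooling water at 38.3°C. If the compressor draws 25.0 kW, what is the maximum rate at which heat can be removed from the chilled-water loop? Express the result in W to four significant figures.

In absolute terms T_C = 281.15 K and T_H = 311.45 K, so ΔT = 30.30 K.
COP_Carnot = T_C/ΔT = 281.15/30.30 = 9.279.
Q̇_max = COP_Carnot × Ẇ = 9.279 × 25.00 kW = 232.0 kW = 232000 W.

232000 W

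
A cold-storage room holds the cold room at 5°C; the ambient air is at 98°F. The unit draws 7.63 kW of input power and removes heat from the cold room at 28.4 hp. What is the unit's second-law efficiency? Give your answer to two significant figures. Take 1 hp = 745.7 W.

Converting, Q̇_C = 28.40 hp = 21.18 kW, so COP_actual = Q̇_C/Ẇ = 21.18/7.630 = 2.776.
In absolute terms T_C = 278.15 K and T_H = 309.82 K, so ΔT = 31.67 K.
COP_Carnot = T_C/ΔT = 278.15/31.67 = 8.784.
η_II = COP_actual/COP_Carnot = 2.776/8.784 = 0.3160.

0.32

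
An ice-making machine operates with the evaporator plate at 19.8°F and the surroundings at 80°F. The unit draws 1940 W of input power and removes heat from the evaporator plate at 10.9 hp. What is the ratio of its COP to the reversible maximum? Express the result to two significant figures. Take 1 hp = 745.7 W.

Converting, Q̇_C = 10.90 hp = 8128 W, so COP_actual = Q̇_C/Ẇ = 8128/1940 = 4.190.
In absolute terms T_C = 266.37 K and T_H = 299.82 K, so ΔT = 33.44 K.
COP_Carnot = T_C/ΔT = 266.37/33.44 = 7.965.
η_II = COP_actual/COP_Carnot = 4.190/7.965 = 0.5260.

0.53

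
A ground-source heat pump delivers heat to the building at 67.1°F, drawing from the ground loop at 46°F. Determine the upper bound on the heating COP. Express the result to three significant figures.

In absolute terms T_C = 280.93 K and T_H = 292.65 K, so ΔT = 11.72 K.
For a reversible cycle, COP_Carnot = T_H/ΔT = 292.65/11.72 = 24.97.

25.0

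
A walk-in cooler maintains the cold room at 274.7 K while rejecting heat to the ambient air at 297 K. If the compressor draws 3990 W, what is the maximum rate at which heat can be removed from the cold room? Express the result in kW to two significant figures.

The reservoir spacing is ΔT = 297 − 274.7 = 22.30 K.
COP_Carnot = T_C/ΔT = 274.70/22.30 = 12.32.
Q̇_max = COP_Carnot × Ẇ = 12.32 × 3990 W = 49150 W = 49.15 kW.

49 kW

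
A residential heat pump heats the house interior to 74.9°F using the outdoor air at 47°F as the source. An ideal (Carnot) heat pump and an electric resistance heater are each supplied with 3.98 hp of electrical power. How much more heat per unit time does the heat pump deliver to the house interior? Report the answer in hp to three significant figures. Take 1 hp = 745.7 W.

In absolute terms T_C = 281.48 K and T_H = 296.98 K, so ΔT = 15.50 K.
COP_Carnot = T_H/ΔT = 296.98/15.50 = 19.16.
The heat pump delivers Q̇_H = COP × Ẇ = 76.26 hp; the resistance heater delivers Ẇ = 3.980 hp.
Extra = (COP − 1)·Ẇ = 72.28 hp.

72.3 hp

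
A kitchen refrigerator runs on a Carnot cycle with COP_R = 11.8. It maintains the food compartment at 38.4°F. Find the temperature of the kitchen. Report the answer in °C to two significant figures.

27 °C

COP_R = T_C/(T_H − T_C) gives T_H − T_C = T_C/COP.
With T_C = 276.71 K, T_H = 276.71 × (1 + 1/11.8) = 300.16 K.
Converting, 300.16 K = 27.01°C.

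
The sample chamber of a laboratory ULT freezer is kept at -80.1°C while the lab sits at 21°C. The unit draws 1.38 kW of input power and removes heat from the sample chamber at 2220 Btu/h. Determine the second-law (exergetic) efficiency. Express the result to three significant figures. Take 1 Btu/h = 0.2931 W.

0.247

Converting, Q̇_C = 2220 Btu/h = 0.6507 kW, so COP_actual = Q̇_C/Ẇ = 0.6507/1.380 = 0.4715.
In absolute terms T_C = 193.05 K and T_H = 294.15 K, so ΔT = 101.1 K.
COP_Carnot = T_C/ΔT = 193.05/101.1 = 1.909.
η_II = COP_actual/COP_Carnot = 0.4715/1.909 = 0.2469.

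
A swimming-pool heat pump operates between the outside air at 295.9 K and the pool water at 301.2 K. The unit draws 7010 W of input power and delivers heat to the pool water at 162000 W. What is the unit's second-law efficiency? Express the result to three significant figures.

0.407

COP_actual = Q̇_H/Ẇ = 162000/7010 = 23.11.
The reservoir spacing is ΔT = 301.2 − 295.9 = 5.300 K.
COP_Carnot = T_H/ΔT = 301.20/5.300 = 56.83.
η_II = COP_actual/COP_Carnot = 23.11/56.83 = 0.4066.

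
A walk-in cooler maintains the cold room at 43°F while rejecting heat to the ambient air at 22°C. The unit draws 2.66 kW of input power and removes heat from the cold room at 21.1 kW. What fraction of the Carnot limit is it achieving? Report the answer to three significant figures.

COP_actual = Q̇_C/Ẇ = 21.10/2.660 = 7.932.
In absolute terms T_C = 279.26 K and T_H = 295.15 K, so ΔT = 15.89 K.
COP_Carnot = T_C/ΔT = 279.26/15.89 = 17.58.
η_II = COP_actual/COP_Carnot = 7.932/17.58 = 0.4513.

0.451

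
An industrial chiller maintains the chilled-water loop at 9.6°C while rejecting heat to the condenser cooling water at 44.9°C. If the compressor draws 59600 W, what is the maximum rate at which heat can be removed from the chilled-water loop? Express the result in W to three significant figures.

477000 W

In absolute terms T_C = 282.75 K and T_H = 318.05 K, so ΔT = 35.30 K.
COP_Carnot = T_C/ΔT = 282.75/35.30 = 8.010.
Q̇_max = COP_Carnot × Ẇ = 8.010 × 59600 W = 477400 W.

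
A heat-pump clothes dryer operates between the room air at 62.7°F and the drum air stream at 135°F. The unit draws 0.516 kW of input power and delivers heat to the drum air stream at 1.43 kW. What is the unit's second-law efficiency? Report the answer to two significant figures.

COP_actual = Q̇_H/Ẇ = 1.430/0.5160 = 2.771.
In absolute terms T_C = 290.21 K and T_H = 330.37 K, so ΔT = 40.17 K.
COP_Carnot = T_H/ΔT = 330.37/40.17 = 8.225.
η_II = COP_actual/COP_Carnot = 2.771/8.225 = 0.3369.

0.34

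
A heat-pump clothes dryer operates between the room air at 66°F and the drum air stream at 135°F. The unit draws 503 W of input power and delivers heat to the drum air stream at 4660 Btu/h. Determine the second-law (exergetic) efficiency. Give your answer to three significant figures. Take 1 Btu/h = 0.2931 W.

Converting, Q̇_H = 4660 Btu/h = 1366 W, so COP_actual = Q̇_H/Ẇ = 1366/503.0 = 2.715.
In absolute terms T_C = 292.04 K and T_H = 330.37 K, so ΔT = 38.33 K.
COP_Carnot = T_H/ΔT = 330.37/38.33 = 8.618.
η_II = COP_actual/COP_Carnot = 2.715/8.618 = 0.3151.

0.315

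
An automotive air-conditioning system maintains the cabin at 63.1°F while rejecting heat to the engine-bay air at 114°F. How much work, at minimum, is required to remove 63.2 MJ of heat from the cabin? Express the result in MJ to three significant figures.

In absolute terms T_C = 290.43 K and T_H = 318.71 K, so ΔT = 28.28 K.
The reversible limit is COP_R = T_C/ΔT = 10.27, so W_min = Q_C/COP = Q_C·ΔT/T_C.
W_min = 63.20 × 28.28/290.43 = 6.154 MJ.

6.15 MJ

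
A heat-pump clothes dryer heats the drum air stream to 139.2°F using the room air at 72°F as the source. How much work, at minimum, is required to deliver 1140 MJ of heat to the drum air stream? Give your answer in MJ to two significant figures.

In absolute terms T_C = 295.37 K and T_H = 332.71 K, so ΔT = 37.33 K.
The reversible limit is COP_HP = T_H/ΔT = 8.912, so W_min = Q_H/COP = Q_H·ΔT/T_H.
W_min = 1140 × 37.33/332.71 = 127.9 MJ.

130 MJ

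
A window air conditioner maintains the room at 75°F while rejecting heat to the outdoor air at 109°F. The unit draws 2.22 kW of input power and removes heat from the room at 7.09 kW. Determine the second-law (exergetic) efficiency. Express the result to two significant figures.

COP_actual = Q̇_C/Ẇ = 7.090/2.220 = 3.194.
In absolute terms T_C = 297.04 K and T_H = 315.93 K, so ΔT = 18.89 K.
COP_Carnot = T_C/ΔT = 297.04/18.89 = 15.73.
η_II = COP_actual/COP_Carnot = 3.194/15.73 = 0.2031.

0.20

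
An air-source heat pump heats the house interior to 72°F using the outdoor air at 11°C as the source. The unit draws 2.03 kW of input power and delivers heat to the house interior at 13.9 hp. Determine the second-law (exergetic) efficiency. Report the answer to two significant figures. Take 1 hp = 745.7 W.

Converting, Q̇_H = 13.90 hp = 10.37 kW, so COP_actual = Q̇_H/Ẇ = 10.37/2.030 = 5.106.
In absolute terms T_C = 284.15 K and T_H = 295.37 K, so ΔT = 11.22 K.
COP_Carnot = T_H/ΔT = 295.37/11.22 = 26.32.
η_II = COP_actual/COP_Carnot = 5.106/26.32 = 0.1940.

0.19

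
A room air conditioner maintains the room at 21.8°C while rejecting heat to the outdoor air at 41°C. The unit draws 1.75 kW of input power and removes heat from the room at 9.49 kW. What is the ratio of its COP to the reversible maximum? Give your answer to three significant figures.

COP_actual = Q̇_C/Ẇ = 9.490/1.750 = 5.423.
In absolute terms T_C = 294.95 K and T_H = 314.15 K, so ΔT = 19.20 K.
COP_Carnot = T_C/ΔT = 294.95/19.20 = 15.36.
η_II = COP_actual/COP_Carnot = 5.423/15.36 = 0.3530.

0.353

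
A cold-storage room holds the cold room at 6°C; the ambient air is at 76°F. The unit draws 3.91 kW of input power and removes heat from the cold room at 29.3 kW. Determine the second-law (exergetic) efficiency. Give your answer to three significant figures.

0.495

COP_actual = Q̇_C/Ẇ = 29.30/3.910 = 7.494.
In absolute terms T_C = 279.15 K and T_H = 297.59 K, so ΔT = 18.44 K.
COP_Carnot = T_C/ΔT = 279.15/18.44 = 15.13.
η_II = COP_actual/COP_Carnot = 7.494/15.13 = 0.4951.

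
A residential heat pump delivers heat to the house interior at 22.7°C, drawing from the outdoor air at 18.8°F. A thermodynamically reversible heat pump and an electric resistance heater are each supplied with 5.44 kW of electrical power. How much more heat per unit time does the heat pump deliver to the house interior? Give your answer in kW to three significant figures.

48.1 kW

In absolute terms T_C = 265.82 K and T_H = 295.85 K, so ΔT = 30.03 K.
COP_Carnot = T_H/ΔT = 295.85/30.03 = 9.851.
The heat pump delivers Q̇_H = COP × Ẇ = 53.59 kW; the resistance heater delivers Ẇ = 5.440 kW.
Extra = (COP − 1)·Ẇ = 48.15 kW.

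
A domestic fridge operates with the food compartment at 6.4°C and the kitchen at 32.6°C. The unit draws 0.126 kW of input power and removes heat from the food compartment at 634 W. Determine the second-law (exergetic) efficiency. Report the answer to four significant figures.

0.4716

Converting, Q̇_C = 634.0 W = 0.6340 kW, so COP_actual = Q̇_C/Ẇ = 0.6340/0.1260 = 5.032.
In absolute terms T_C = 279.55 K and T_H = 305.75 K, so ΔT = 26.20 K.
COP_Carnot = T_C/ΔT = 279.55/26.20 = 10.67.
η_II = COP_actual/COP_Carnot = 5.032/10.67 = 0.4716.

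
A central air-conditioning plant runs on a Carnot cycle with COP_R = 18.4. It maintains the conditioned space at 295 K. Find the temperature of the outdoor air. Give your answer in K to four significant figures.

311.0 K

COP_R = T_C/(T_H − T_C) gives T_H − T_C = T_C/COP.
With T_C = 295.00 K, T_H = 295.00 × (1 + 1/18.4) = 311.03 K.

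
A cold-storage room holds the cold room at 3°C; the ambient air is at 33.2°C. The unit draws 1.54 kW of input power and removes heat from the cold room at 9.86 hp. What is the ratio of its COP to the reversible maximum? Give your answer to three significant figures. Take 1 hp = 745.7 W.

0.522

Converting, Q̇_C = 9.860 hp = 7.353 kW, so COP_actual = Q̇_C/Ẇ = 7.353/1.540 = 4.774.
In absolute terms T_C = 276.15 K and T_H = 306.35 K, so ΔT = 30.20 K.
COP_Carnot = T_C/ΔT = 276.15/30.20 = 9.144.
η_II = COP_actual/COP_Carnot = 4.774/9.144 = 0.5221.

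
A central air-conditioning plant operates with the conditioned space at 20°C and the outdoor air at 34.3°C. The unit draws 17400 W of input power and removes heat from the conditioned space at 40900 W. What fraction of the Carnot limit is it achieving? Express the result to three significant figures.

COP_actual = Q̇_C/Ẇ = 40900/17400 = 2.351.
In absolute terms T_C = 293.15 K and T_H = 307.45 K, so ΔT = 14.30 K.
COP_Carnot = T_C/ΔT = 293.15/14.30 = 20.50.
η_II = COP_actual/COP_Carnot = 2.351/20.50 = 0.1147.

0.115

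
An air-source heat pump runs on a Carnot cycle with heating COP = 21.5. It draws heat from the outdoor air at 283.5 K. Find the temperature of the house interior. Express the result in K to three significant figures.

297 K

COP_HP = T_H/(T_H − T_C) rearranges to T_H = COP·T_C/(COP − 1).
With T_C = 283.50 K, T_H = 21.5 × 283.50/20.50 = 297.33 K.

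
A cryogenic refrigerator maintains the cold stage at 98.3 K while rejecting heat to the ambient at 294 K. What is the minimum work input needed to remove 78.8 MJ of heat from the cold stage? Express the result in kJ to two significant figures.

160000 kJ

The reservoir spacing is ΔT = 294 − 98.3 = 195.7 K.
The reversible limit is COP_R = T_C/ΔT = 0.5023, so W_min = Q_C/COP = Q_C·ΔT/T_C.
W_min = 78.80 × 195.7/98.30 = 156.9 MJ = 156900 kJ.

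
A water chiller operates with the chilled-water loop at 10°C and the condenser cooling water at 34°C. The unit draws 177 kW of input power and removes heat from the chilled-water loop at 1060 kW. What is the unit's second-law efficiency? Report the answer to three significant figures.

COP_actual = Q̇_C/Ẇ = 1060/177.0 = 5.989.
In absolute terms T_C = 283.15 K and T_H = 307.15 K, so ΔT = 24.00 K.
COP_Carnot = T_C/ΔT = 283.15/24.00 = 11.80.
η_II = COP_actual/COP_Carnot = 5.989/11.80 = 0.5076.

0.508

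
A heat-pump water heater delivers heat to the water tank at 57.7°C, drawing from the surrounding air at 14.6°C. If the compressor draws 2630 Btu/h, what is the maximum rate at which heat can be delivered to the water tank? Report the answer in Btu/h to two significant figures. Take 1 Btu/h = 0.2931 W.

20000 Btu/h

In absolute terms T_C = 287.75 K and T_H = 330.85 K, so ΔT = 43.10 K.
COP_Carnot = T_H/ΔT = 330.85/43.10 = 7.676.
Q̇_max = COP_Carnot × Ẇ = 7.676 × 2630 Btu/h = 20190 Btu/h.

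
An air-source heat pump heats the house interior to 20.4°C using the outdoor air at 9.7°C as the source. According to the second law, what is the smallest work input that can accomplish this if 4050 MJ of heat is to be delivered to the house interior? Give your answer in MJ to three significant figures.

148 MJ

In absolute terms T_C = 282.85 K and T_H = 293.55 K, so ΔT = 10.70 K.
The reversible limit is COP_HP = T_H/ΔT = 27.43, so W_min = Q_H/COP = Q_H·ΔT/T_H.
W_min = 4050 × 10.70/293.55 = 147.6 MJ.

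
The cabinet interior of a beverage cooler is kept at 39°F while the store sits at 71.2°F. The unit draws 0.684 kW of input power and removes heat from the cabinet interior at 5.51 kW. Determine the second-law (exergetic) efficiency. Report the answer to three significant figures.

0.520

COP_actual = Q̇_C/Ẇ = 5.510/0.6840 = 8.056.
In absolute terms T_C = 277.04 K and T_H = 294.93 K, so ΔT = 17.89 K.
COP_Carnot = T_C/ΔT = 277.04/17.89 = 15.49.
η_II = COP_actual/COP_Carnot = 8.056/15.49 = 0.5202.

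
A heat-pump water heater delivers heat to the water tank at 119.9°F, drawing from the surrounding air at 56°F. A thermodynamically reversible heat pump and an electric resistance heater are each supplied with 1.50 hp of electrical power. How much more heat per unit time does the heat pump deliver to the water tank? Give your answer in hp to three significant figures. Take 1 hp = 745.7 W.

In absolute terms T_C = 286.48 K and T_H = 321.98 K, so ΔT = 35.50 K.
COP_Carnot = T_H/ΔT = 321.98/35.50 = 9.070.
The heat pump delivers Q̇_H = COP × Ẇ = 13.60 hp; the resistance heater delivers Ẇ = 1.500 hp.
Extra = (COP − 1)·Ẇ = 12.10 hp.

12.1 hp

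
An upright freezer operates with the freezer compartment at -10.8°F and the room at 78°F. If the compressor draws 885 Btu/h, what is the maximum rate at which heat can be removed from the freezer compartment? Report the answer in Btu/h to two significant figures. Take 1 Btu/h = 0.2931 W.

4500 Btu/h

In absolute terms T_C = 249.37 K and T_H = 298.71 K, so ΔT = 49.33 K.
COP_Carnot = T_C/ΔT = 249.37/49.33 = 5.055.
Q̇_max = COP_Carnot × Ẇ = 5.055 × 885.0 Btu/h = 4474 Btu/h.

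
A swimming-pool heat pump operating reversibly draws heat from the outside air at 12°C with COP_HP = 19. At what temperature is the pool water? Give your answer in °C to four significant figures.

27.84 °C

COP_HP = T_H/(T_H − T_C) rearranges to T_H = COP·T_C/(COP − 1).
With T_C = 285.15 K, T_H = 19 × 285.15/18.00 = 300.99 K.
Converting, 300.99 K = 27.84°C.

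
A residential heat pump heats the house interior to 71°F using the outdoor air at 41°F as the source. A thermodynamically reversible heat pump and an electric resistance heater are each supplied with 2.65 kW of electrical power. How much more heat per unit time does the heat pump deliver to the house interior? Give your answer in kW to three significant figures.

44.2 kW

In absolute terms T_C = 278.15 K and T_H = 294.82 K, so ΔT = 16.67 K.
COP_Carnot = T_H/ΔT = 294.82/16.67 = 17.69.
The heat pump delivers Q̇_H = COP × Ẇ = 46.88 kW; the resistance heater delivers Ẇ = 2.650 kW.
Extra = (COP − 1)·Ẇ = 44.23 kW.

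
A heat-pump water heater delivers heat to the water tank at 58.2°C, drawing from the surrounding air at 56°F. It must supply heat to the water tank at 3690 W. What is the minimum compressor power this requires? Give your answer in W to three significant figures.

In absolute terms T_C = 286.48 K and T_H = 331.35 K, so ΔT = 44.87 K.
COP_Carnot = T_H/ΔT = 331.35/44.87 = 7.385.
Ẇ_min = Q̇/COP_Carnot = 3690/7.385 = 499.6 W.

500 W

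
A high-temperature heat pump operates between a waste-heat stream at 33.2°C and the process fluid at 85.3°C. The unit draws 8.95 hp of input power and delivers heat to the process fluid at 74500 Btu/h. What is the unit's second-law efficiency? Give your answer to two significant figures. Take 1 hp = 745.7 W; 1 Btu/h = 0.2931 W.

0.48

Converting, Q̇_H = 74500 Btu/h = 29.28 hp, so COP_actual = Q̇_H/Ẇ = 29.28/8.950 = 3.272.
In absolute terms T_C = 306.35 K and T_H = 358.45 K, so ΔT = 52.10 K.
COP_Carnot = T_H/ΔT = 358.45/52.10 = 6.880.
η_II = COP_actual/COP_Carnot = 3.272/6.880 = 0.4755.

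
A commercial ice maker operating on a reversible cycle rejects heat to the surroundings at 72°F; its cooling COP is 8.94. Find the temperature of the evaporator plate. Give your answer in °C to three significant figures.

For a Carnot refrigerator COP_R = T_C/(T_H − T_C), so T_C = COP·T_H/(1 + COP).
With T_H = 295.37 K, T_C = 8.94 × 295.37/9.940 = 265.66 K.
Converting, 265.66 K = -7.49°C.

-7.49 °C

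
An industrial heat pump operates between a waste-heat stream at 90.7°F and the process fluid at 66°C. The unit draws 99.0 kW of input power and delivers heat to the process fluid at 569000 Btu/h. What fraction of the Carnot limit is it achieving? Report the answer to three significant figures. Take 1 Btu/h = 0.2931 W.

Converting, Q̇_H = 569000 Btu/h = 166.8 kW, so COP_actual = Q̇_H/Ẇ = 166.8/99.00 = 1.685.
In absolute terms T_C = 305.76 K and T_H = 339.15 K, so ΔT = 33.39 K.
COP_Carnot = T_H/ΔT = 339.15/33.39 = 10.16.
η_II = COP_actual/COP_Carnot = 1.685/10.16 = 0.1658.

0.166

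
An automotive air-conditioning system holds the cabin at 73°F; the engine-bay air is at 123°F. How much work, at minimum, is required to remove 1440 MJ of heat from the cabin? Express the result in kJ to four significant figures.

135200 kJ

In absolute terms T_C = 295.93 K and T_H = 323.71 K, so ΔT = 27.78 K.
The reversible limit is COP_R = T_C/ΔT = 10.65, so W_min = Q_C/COP = Q_C·ΔT/T_C.
W_min = 1440 × 27.78/295.93 = 135.2 MJ = 135200 kJ.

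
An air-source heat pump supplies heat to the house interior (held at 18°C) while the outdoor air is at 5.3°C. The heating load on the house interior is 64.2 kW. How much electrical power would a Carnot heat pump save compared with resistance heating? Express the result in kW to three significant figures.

In absolute terms T_C = 278.45 K and T_H = 291.15 K, so ΔT = 12.70 K.
COP_Carnot = T_H/ΔT = 291.15/12.70 = 22.93.
Resistance heating needs Ẇ_res = Q̇_H = 64.20 kW; the reversible heat pump needs only Ẇ_hp = Q̇_H/COP = 2.800 kW.
Saving = 64.20 − 2.800 = 61.40 kW.

61.4 kW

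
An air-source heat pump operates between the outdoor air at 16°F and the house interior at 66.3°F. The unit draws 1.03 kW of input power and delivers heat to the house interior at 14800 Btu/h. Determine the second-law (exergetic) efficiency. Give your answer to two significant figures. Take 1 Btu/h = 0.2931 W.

Converting, Q̇_H = 14800 Btu/h = 4.338 kW, so COP_actual = Q̇_H/Ẇ = 4.338/1.030 = 4.212.
In absolute terms T_C = 264.26 K and T_H = 292.21 K, so ΔT = 27.94 K.
COP_Carnot = T_H/ΔT = 292.21/27.94 = 10.46.
η_II = COP_actual/COP_Carnot = 4.212/10.46 = 0.4028.

0.40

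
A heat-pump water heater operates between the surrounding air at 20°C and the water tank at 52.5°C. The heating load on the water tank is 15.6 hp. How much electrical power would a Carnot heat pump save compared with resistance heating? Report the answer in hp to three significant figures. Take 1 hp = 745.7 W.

14.0 hp

In absolute terms T_C = 293.15 K and T_H = 325.65 K, so ΔT = 32.50 K.
COP_Carnot = T_H/ΔT = 325.65/32.50 = 10.02.
Resistance heating needs Ẇ_res = Q̇_H = 15.60 hp; the reversible heat pump needs only Ẇ_hp = Q̇_H/COP = 1.557 hp.
Saving = 15.60 − 1.557 = 14.04 hp.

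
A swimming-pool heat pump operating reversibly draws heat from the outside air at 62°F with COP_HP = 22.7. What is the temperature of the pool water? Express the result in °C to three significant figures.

COP_HP = T_H/(T_H − T_C) rearranges to T_H = COP·T_C/(COP − 1).
With T_C = 289.82 K, T_H = 22.7 × 289.82/21.70 = 303.17 K.
Converting, 303.17 K = 30.02°C.

30.0 °C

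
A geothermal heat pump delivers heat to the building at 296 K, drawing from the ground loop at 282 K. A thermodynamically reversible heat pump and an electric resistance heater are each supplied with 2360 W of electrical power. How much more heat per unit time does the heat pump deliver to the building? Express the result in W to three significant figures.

47500 W

The reservoir spacing is ΔT = 296 − 282 = 14.00 K.
COP_Carnot = T_H/ΔT = 296.00/14.00 = 21.14.
The heat pump delivers Q̇_H = COP × Ẇ = 49900 W; the resistance heater delivers Ẇ = 2360 W.
Extra = (COP − 1)·Ẇ = 47540 W.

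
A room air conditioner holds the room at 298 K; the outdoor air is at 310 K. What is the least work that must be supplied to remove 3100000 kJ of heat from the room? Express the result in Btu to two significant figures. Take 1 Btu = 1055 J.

The reservoir spacing is ΔT = 310 − 298 = 12.00 K.
The reversible limit is COP_R = T_C/ΔT = 24.83, so W_min = Q_C/COP = Q_C·ΔT/T_C.
W_min = 3100000 × 12.00/298.00 = 124800 kJ = 118300 Btu.

120000 Btu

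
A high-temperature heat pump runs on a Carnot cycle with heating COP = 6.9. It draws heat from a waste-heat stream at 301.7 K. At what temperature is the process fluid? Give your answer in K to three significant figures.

COP_HP = T_H/(T_H − T_C) rearranges to T_H = COP·T_C/(COP − 1).
With T_C = 301.70 K, T_H = 6.9 × 301.70/5.900 = 352.84 K.

353 K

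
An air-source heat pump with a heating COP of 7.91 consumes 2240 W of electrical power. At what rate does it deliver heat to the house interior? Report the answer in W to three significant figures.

17700 W

Q̇_H = COP_HP × Ẇ = 7.91 × 2240 = 17720 W.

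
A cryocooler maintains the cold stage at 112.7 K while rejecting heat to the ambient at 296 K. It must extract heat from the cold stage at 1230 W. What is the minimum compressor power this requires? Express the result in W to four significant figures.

2001 W

The reservoir spacing is ΔT = 296 − 112.7 = 183.3 K.
COP_Carnot = T_C/ΔT = 112.70/183.3 = 0.6148.
Ẇ_min = Q̇/COP_Carnot = 1230/0.6148 = 2001 W.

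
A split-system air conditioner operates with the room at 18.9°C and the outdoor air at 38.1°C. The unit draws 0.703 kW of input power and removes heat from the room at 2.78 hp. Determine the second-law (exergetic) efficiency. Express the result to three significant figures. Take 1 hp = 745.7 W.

0.194

Converting, Q̇_C = 2.780 hp = 2.073 kW, so COP_actual = Q̇_C/Ẇ = 2.073/0.7030 = 2.949.
In absolute terms T_C = 292.05 K and T_H = 311.25 K, so ΔT = 19.20 K.
COP_Carnot = T_C/ΔT = 292.05/19.20 = 15.21.
η_II = COP_actual/COP_Carnot = 2.949/15.21 = 0.1939.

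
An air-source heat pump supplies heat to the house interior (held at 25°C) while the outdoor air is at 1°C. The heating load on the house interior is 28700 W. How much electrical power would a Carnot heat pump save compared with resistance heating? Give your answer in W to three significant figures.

In absolute terms T_C = 274.15 K and T_H = 298.15 K, so ΔT = 24.00 K.
COP_Carnot = T_H/ΔT = 298.15/24.00 = 12.42.
Resistance heating needs Ẇ_res = Q̇_H = 28700 W; the reversible heat pump needs only Ẇ_hp = Q̇_H/COP = 2310 W.
Saving = 28700 − 2310 = 26390 W.

26400 W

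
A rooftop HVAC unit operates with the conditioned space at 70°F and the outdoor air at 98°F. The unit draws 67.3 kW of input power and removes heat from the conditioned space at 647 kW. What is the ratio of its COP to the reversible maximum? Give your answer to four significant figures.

COP_actual = Q̇_C/Ẇ = 647.0/67.30 = 9.614.
In absolute terms T_C = 294.26 K and T_H = 309.82 K, so ΔT = 15.56 K.
COP_Carnot = T_C/ΔT = 294.26/15.56 = 18.92.
η_II = COP_actual/COP_Carnot = 9.614/18.92 = 0.5082.

0.5082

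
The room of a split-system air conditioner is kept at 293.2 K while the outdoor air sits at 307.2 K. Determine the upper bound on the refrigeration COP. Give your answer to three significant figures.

20.9

The reservoir spacing is ΔT = 307.2 − 293.2 = 14.00 K.
For a reversible cycle, COP_Carnot = T_C/ΔT = 293.20/14.00 = 20.94.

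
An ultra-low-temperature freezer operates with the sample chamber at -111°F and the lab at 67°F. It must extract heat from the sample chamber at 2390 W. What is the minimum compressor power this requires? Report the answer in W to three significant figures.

1220 W

In absolute terms T_C = 193.71 K and T_H = 292.59 K, so ΔT = 98.89 K.
COP_Carnot = T_C/ΔT = 193.71/98.89 = 1.959.
Ẇ_min = Q̇/COP_Carnot = 2390/1.959 = 1220 W.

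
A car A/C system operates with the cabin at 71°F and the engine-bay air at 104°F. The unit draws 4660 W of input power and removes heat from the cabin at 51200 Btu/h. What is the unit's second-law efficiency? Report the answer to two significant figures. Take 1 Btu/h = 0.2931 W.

0.20

Converting, Q̇_C = 51200 Btu/h = 15010 W, so COP_actual = Q̇_C/Ẇ = 15010/4660 = 3.220.
In absolute terms T_C = 294.82 K and T_H = 313.15 K, so ΔT = 18.33 K.
COP_Carnot = T_C/ΔT = 294.82/18.33 = 16.08.
η_II = COP_actual/COP_Carnot = 3.220/16.08 = 0.2003.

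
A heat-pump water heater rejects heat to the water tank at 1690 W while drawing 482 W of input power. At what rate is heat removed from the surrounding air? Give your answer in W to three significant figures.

For a cyclic device the first law requires Q̇_H = Q̇_C + Ẇ.
Q̇_C = Q̇_H − Ẇ = 1208 W.

1210 W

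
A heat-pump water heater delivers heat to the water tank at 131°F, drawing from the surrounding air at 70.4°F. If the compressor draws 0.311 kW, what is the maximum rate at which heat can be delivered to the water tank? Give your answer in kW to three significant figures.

3.03 kW

In absolute terms T_C = 294.48 K and T_H = 328.15 K, so ΔT = 33.67 K.
COP_Carnot = T_H/ΔT = 328.15/33.67 = 9.747.
Q̇_max = COP_Carnot × Ẇ = 9.747 × 0.3110 kW = 3.031 kW.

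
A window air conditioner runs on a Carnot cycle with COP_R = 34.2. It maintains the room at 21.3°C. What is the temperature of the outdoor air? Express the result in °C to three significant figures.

COP_R = T_C/(T_H − T_C) gives T_H − T_C = T_C/COP.
With T_C = 294.45 K, T_H = 294.45 × (1 + 1/34.2) = 303.06 K.
Converting, 303.06 K = 29.91°C.

29.9 °C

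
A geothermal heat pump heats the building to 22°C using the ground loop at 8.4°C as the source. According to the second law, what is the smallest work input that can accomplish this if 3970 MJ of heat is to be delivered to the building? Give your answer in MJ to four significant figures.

182.9 MJ

In absolute terms T_C = 281.55 K and T_H = 295.15 K, so ΔT = 13.60 K.
The reversible limit is COP_HP = T_H/ΔT = 21.70, so W_min = Q_H/COP = Q_H·ΔT/T_H.
W_min = 3970 × 13.60/295.15 = 182.9 MJ.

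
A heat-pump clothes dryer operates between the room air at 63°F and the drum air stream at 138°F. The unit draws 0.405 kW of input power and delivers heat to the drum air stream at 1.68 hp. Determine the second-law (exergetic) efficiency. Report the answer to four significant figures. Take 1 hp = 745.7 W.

Converting, Q̇_H = 1.680 hp = 1.253 kW, so COP_actual = Q̇_H/Ẇ = 1.253/0.4050 = 3.093.
In absolute terms T_C = 290.37 K and T_H = 332.04 K, so ΔT = 41.67 K.
COP_Carnot = T_H/ΔT = 332.04/41.67 = 7.969.
η_II = COP_actual/COP_Carnot = 3.093/7.969 = 0.3882.

0.3882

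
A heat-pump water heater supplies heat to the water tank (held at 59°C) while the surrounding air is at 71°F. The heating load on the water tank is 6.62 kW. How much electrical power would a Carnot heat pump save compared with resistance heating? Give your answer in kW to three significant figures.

5.88 kW

In absolute terms T_C = 294.82 K and T_H = 332.15 K, so ΔT = 37.33 K.
COP_Carnot = T_H/ΔT = 332.15/37.33 = 8.897.
Resistance heating needs Ẇ_res = Q̇_H = 6.620 kW; the reversible heat pump needs only Ẇ_hp = Q̇_H/COP = 0.7441 kW.
Saving = 6.620 − 0.7441 = 5.876 kW.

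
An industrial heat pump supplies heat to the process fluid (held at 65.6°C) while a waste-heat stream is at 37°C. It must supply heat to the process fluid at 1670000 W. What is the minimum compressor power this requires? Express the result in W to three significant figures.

141000 W

In absolute terms T_C = 310.15 K and T_H = 338.75 K, so ΔT = 28.60 K.
COP_Carnot = T_H/ΔT = 338.75/28.60 = 11.84.
Ẇ_min = Q̇/COP_Carnot = 1670000/11.84 = 141000 W.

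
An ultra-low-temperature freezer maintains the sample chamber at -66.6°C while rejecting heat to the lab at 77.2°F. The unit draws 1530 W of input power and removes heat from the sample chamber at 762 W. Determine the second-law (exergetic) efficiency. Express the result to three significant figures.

COP_actual = Q̇_C/Ẇ = 762.0/1530 = 0.4980.
In absolute terms T_C = 206.55 K and T_H = 298.26 K, so ΔT = 91.71 K.
COP_Carnot = T_C/ΔT = 206.55/91.71 = 2.252.
η_II = COP_actual/COP_Carnot = 0.4980/2.252 = 0.2211.

0.221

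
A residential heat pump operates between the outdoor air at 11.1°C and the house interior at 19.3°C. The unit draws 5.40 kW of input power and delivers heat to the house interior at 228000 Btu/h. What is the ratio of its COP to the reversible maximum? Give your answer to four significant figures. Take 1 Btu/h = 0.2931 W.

Converting, Q̇_H = 228000 Btu/h = 66.83 kW, so COP_actual = Q̇_H/Ẇ = 66.83/5.400 = 12.38.
In absolute terms T_C = 284.25 K and T_H = 292.45 K, so ΔT = 8.200 K.
COP_Carnot = T_H/ΔT = 292.45/8.200 = 35.66.
η_II = COP_actual/COP_Carnot = 12.38/35.66 = 0.3470.

0.3470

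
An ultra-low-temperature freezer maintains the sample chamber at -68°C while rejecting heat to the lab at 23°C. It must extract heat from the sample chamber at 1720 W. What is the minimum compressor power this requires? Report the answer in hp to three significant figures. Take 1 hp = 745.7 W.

In absolute terms T_C = 205.15 K and T_H = 296.15 K, so ΔT = 91.00 K.
COP_Carnot = T_C/ΔT = 205.15/91.00 = 2.254.
Ẇ_min = Q̇/COP_Carnot = 1720/2.254 = 763.0 W = 1.023 hp.

1.02 hp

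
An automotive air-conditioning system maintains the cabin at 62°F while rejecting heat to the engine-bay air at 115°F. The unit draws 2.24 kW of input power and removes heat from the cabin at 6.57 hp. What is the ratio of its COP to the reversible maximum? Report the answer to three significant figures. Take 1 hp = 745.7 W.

0.222

Converting, Q̇_C = 6.570 hp = 4.899 kW, so COP_actual = Q̇_C/Ẇ = 4.899/2.240 = 2.187.
In absolute terms T_C = 289.82 K and T_H = 319.26 K, so ΔT = 29.44 K.
COP_Carnot = T_C/ΔT = 289.82/29.44 = 9.843.
η_II = COP_actual/COP_Carnot = 2.187/9.843 = 0.2222.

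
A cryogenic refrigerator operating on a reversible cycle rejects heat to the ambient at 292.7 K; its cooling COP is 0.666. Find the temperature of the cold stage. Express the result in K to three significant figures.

117 K

For a Carnot refrigerator COP_R = T_C/(T_H − T_C), so T_C = COP·T_H/(1 + COP).
With T_H = 292.70 K, T_C = 0.666 × 292.70/1.666 = 117.01 K.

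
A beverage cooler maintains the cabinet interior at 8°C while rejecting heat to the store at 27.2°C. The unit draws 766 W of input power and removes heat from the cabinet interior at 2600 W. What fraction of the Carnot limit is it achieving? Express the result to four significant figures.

0.2318

COP_actual = Q̇_C/Ẇ = 2600/766.0 = 3.394.
In absolute terms T_C = 281.15 K and T_H = 300.35 K, so ΔT = 19.20 K.
COP_Carnot = T_C/ΔT = 281.15/19.20 = 14.64.
η_II = COP_actual/COP_Carnot = 3.394/14.64 = 0.2318.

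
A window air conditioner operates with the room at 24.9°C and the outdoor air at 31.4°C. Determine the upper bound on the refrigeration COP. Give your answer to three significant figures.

In absolute terms T_C = 298.05 K and T_H = 304.55 K, so ΔT = 6.500 K.
For a reversible cycle, COP_Carnot = T_C/ΔT = 298.05/6.500 = 45.85.

45.9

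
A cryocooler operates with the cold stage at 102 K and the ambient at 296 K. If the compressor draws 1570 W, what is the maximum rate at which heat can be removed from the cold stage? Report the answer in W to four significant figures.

825.5 W

The reservoir spacing is ΔT = 296 − 102 = 194.0 K.
COP_Carnot = T_C/ΔT = 102.00/194.0 = 0.5258.
Q̇_max = COP_Carnot × Ẇ = 0.5258 × 1570 W = 825.5 W.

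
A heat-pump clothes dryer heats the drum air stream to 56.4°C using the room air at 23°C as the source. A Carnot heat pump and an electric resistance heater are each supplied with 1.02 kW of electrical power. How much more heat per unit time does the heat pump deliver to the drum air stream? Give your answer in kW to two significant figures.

9.0 kW

In absolute terms T_C = 296.15 K and T_H = 329.55 K, so ΔT = 33.40 K.
COP_Carnot = T_H/ΔT = 329.55/33.40 = 9.867.
The heat pump delivers Q̇_H = COP × Ẇ = 10.06 kW; the resistance heater delivers Ẇ = 1.020 kW.
Extra = (COP − 1)·Ẇ = 9.044 kW.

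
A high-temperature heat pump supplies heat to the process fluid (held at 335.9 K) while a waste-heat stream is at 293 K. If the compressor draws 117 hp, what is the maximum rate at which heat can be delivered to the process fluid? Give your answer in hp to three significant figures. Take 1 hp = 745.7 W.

916 hp

The reservoir spacing is ΔT = 335.9 − 293 = 42.90 K.
COP_Carnot = T_H/ΔT = 335.90/42.90 = 7.830.
Q̇_max = COP_Carnot × Ẇ = 7.830 × 117.0 hp = 916.1 hp.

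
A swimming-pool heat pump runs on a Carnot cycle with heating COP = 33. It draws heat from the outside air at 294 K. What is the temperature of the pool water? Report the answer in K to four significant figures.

303.2 K

COP_HP = T_H/(T_H − T_C) rearranges to T_H = COP·T_C/(COP − 1).
With T_C = 294.00 K, T_H = 33 × 294.00/32.00 = 303.19 K.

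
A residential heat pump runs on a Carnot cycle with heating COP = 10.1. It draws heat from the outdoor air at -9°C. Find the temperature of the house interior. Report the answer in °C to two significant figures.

20 °C

COP_HP = T_H/(T_H − T_C) rearranges to T_H = COP·T_C/(COP − 1).
With T_C = 264.15 K, T_H = 10.1 × 264.15/9.100 = 293.18 K.
Converting, 293.18 K = 20.03°C.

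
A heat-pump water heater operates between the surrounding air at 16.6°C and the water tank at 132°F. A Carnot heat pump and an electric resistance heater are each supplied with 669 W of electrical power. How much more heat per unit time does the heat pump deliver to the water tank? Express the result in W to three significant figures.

In absolute terms T_C = 289.75 K and T_H = 328.71 K, so ΔT = 38.96 K.
COP_Carnot = T_H/ΔT = 328.71/38.96 = 8.438.
The heat pump delivers Q̇_H = COP × Ẇ = 5645 W; the resistance heater delivers Ẇ = 669.0 W.
Extra = (COP − 1)·Ẇ = 4976 W.

4980 W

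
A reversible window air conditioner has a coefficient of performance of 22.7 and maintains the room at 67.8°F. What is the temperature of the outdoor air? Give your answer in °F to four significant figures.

91.04 °F

COP_R = T_C/(T_H − T_C) gives T_H − T_C = T_C/COP.
With T_C = 293.04 K, T_H = 293.04 × (1 + 1/22.7) = 305.95 K.
Converting, 305.95 K = 91.04°F.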